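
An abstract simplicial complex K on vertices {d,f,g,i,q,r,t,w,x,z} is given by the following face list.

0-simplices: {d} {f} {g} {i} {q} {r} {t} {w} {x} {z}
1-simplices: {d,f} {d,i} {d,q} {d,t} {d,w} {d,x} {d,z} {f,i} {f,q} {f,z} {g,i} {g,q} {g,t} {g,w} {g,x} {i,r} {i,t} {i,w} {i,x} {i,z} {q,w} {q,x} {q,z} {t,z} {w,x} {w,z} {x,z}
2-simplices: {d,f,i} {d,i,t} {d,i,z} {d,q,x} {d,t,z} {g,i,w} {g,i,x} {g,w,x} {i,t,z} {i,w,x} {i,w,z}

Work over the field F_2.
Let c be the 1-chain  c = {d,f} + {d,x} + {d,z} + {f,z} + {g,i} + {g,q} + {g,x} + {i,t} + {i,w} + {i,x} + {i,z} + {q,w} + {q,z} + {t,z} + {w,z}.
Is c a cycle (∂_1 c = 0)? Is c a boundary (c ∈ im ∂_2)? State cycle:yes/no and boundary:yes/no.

n_0=10 n_1=27 n_2=11  [Z2]
∂1: piv[df,di,dq,dt,dw,dx,dz,gi,ir] rk=9  ker:fi,fq,fz,gq,gt,gw,gx,it,iw,ix,iz,qw,qx,qz,tz,wx,wz,xz
∂2: piv[dfi,dit,diz,dqx,dtz,giw,gix,gwx,iwz] rk=9  ker:itz,iwx
∂1c = {d} + {g} + {i} + {q} + {w} + {x}

cycle:no boundary:no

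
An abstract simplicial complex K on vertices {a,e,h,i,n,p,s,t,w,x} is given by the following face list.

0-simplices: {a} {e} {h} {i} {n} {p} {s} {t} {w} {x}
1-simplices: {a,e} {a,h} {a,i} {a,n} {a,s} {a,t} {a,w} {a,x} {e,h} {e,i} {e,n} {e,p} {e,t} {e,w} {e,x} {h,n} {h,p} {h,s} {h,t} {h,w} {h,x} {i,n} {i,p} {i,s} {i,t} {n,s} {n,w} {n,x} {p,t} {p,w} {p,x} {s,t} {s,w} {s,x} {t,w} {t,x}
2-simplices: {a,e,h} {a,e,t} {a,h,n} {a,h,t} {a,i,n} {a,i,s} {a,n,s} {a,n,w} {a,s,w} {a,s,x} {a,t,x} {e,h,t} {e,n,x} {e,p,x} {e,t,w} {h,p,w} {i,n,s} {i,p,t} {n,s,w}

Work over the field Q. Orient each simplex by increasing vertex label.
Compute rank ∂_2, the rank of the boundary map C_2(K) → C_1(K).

rank∂_2=16

n_0=10 n_1=36 n_2=19  [Q]
∂1: piv[ae,ah,ai,an,as,at,aw,ax,ep] rk=9  ker:eh,ei,en,et,ew,ex,hn,hp,hs,ht,hw,hx,in,ip,is,it,ns,nw,nx,pt,pw,px,st,sw,sx,tw,tx
∂2: piv[aeh,aet,ahn,aht,ain,ais,ans,anw,asw,asx,atx,enx,epx,etw,hpw,ipt] rk=16  ker:eht,ins,nsw
rk∂_2=16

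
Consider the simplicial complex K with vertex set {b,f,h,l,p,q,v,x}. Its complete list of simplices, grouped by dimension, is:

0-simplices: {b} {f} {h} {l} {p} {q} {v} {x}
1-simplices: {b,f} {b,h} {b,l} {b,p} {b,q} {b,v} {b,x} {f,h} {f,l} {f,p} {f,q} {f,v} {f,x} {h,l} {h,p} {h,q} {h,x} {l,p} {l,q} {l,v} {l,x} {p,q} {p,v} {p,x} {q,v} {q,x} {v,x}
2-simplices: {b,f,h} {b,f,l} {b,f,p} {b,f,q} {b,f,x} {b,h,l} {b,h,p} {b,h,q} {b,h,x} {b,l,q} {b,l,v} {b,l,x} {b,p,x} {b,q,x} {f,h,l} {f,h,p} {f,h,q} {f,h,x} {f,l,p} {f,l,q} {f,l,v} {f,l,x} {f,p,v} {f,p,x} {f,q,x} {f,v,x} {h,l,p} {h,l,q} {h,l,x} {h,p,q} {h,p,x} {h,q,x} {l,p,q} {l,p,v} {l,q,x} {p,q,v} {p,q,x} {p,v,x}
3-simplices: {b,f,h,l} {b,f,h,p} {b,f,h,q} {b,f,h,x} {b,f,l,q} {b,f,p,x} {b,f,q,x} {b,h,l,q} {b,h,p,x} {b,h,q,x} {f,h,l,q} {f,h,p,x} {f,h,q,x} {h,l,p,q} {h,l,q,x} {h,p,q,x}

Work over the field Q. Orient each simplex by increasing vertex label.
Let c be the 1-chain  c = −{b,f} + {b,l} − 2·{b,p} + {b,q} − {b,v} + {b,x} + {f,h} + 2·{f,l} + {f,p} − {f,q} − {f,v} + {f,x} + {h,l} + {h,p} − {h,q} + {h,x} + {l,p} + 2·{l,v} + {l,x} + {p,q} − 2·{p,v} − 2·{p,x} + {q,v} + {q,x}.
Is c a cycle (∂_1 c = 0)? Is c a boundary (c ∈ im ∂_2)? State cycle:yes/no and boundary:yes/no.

cycle:no boundary:no

n_0=8 n_1=27 n_2=38 n_3=16  [Q]
∂1: piv[bf,bh,bl,bp,bq,bv,bx] rk=7  ker:fh,fl,fp,fq,fv,fx,hl,hp,hq,hx,lp,lq,lv,lx,pq,pv,px,qv,qx,vx
∂2: piv[bfh,bfl,bfp,bfq,bfx,bhl,bhp,bhq,bhx,blq,blv,blx,bpx,bqx,flp,flv,fpv,fvx,hpq,pqv] rk=20  ker:fhl,fhp,fhq,fhx,flq,flx,fpx,fqx,hlp,hlq,hlx,hpx,hqx,lpq,lpv,lqx,pqx,pvx
∂3: piv[bfhl,bfhp,bfhq,bfhx,bflq,bfpx,bfqx,bhlq,bhpx,bhqx,hlpq,hlqx,hpqx] rk=13  ker:fhlq,fhpx,fhqx
∂1c = {b} − 4·{f} − {h} + 4·{p} − 2·{q} − {v} + 3·{x}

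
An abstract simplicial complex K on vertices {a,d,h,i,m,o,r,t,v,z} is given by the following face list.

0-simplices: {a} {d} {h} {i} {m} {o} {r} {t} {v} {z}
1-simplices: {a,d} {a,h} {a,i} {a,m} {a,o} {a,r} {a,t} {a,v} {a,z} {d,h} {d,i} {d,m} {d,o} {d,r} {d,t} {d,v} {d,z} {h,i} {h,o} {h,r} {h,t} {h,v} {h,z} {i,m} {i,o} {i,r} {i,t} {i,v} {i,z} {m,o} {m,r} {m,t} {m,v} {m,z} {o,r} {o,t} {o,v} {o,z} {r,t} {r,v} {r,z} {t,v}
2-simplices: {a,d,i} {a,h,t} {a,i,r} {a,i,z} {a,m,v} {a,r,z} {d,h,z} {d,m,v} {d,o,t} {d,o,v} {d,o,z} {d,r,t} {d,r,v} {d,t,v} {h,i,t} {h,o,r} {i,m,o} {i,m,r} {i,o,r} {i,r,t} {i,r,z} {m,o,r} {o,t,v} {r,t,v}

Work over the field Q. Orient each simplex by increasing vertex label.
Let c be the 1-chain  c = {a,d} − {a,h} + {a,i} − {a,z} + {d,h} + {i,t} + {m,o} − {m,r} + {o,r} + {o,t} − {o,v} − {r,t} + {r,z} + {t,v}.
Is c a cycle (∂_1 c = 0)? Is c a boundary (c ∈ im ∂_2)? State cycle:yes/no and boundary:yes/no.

n_0=10 n_1=42 n_2=24  [Q]
∂1: piv[ad,ah,ai,am,ao,ar,at,av,az] rk=9  ker:dh,di,dm,do,dr,dt,dv,dz,hi,ho,hr,ht,hv,hz,im,io,ir,it,iv,iz,mo,mr,mt,mv,mz,or,ot,ov,oz,rt,rv,rz,tv
∂2: piv[adi,aht,air,aiz,amv,arz,dhz,dmv,dot,dov,doz,drt,drv,dtv,hit,hor,imo,imr,ior,irt] rk=20  ker:irz,mor,otv,rtv
∂1c = 0
c vs im∂2: residual ≠ 0 ⇒ not boundary

cycle:yes boundary:no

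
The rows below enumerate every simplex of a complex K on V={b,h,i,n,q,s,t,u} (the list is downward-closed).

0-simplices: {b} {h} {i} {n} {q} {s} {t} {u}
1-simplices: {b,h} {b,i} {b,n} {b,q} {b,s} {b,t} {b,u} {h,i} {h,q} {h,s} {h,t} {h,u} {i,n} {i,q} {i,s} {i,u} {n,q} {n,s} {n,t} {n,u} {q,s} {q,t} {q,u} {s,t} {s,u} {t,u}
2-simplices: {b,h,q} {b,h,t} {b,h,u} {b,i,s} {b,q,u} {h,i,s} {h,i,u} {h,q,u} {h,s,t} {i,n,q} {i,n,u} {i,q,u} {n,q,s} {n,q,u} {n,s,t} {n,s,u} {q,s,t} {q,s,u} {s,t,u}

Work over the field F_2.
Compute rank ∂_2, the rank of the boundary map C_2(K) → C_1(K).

n_0=8 n_1=26 n_2=19  [Z2]
∂1: piv[bh,bi,bn,bq,bs,bt,bu] rk=7  ker:hi,hq,hs,ht,hu,in,iq,is,iu,nq,ns,nt,nu,qs,qt,qu,st,su,tu
∂2: piv[bhq,bht,bhu,bis,bqu,his,hiu,hst,inq,inu,iqu,nqs,nst,nsu,qst,stu] rk=16  ker:hqu,nqu,qsu
rk∂_2=16

rank∂_2=16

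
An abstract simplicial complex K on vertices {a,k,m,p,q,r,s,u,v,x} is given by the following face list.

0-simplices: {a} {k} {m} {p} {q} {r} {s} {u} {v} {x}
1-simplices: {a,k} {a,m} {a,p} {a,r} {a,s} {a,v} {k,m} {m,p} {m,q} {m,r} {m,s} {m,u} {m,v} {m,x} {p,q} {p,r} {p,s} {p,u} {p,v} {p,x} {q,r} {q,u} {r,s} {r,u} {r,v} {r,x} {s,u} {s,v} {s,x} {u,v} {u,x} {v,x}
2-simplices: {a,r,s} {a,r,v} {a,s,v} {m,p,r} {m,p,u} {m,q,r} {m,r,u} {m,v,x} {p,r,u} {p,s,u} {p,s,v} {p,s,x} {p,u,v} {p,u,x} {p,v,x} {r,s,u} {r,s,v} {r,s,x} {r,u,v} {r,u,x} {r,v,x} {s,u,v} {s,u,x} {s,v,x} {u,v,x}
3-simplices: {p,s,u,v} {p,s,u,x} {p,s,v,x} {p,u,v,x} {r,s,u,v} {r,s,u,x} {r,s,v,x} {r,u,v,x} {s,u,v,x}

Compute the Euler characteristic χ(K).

n_0=10 n_1=32 n_2=25 n_3=9
χ=+10−32+25−9=-6

χ(K)=-6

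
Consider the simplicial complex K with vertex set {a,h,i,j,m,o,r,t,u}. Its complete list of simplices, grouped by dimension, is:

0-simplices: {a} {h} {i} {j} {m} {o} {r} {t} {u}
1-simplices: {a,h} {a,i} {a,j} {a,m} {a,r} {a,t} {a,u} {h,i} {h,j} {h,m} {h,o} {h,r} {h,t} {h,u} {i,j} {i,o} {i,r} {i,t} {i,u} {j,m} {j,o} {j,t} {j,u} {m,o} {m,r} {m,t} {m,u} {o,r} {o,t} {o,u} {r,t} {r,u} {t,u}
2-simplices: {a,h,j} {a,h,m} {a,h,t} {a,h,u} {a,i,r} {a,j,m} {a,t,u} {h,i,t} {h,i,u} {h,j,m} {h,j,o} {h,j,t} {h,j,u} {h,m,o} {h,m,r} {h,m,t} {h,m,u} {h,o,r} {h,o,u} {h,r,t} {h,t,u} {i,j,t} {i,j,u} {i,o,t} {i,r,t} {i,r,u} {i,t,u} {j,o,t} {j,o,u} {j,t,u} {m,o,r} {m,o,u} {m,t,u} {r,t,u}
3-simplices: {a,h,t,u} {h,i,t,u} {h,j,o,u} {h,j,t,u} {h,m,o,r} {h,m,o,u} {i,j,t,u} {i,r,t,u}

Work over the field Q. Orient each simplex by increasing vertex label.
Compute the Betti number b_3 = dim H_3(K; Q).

n_0=9 n_1=33 n_2=34 n_3=8  [Q]
∂1: piv[ah,ai,aj,am,ar,at,au,ho] rk=8  ker:hi,hj,hm,hr,ht,hu,ij,io,ir,it,iu,jm,jo,jt,ju,mo,mr,mt,mu,or,ot,ou,rt,ru,tu
∂2: piv[ahj,ahm,aht,ahu,air,ajm,atu,hit,hiu,hjo,hjt,hju,hmo,hmr,hmt,hmu,hor,hou,hrt,ijt,iot,irt,iru,jot] rk=24  ker:hjm,htu,iju,itu,jou,jtu,mor,mou,mtu,rtu
∂3: piv[ahtu,hitu,hjou,hjtu,hmor,hmou,ijtu,irtu] rk=8
b_3=(8−8)−0=0

b_3=0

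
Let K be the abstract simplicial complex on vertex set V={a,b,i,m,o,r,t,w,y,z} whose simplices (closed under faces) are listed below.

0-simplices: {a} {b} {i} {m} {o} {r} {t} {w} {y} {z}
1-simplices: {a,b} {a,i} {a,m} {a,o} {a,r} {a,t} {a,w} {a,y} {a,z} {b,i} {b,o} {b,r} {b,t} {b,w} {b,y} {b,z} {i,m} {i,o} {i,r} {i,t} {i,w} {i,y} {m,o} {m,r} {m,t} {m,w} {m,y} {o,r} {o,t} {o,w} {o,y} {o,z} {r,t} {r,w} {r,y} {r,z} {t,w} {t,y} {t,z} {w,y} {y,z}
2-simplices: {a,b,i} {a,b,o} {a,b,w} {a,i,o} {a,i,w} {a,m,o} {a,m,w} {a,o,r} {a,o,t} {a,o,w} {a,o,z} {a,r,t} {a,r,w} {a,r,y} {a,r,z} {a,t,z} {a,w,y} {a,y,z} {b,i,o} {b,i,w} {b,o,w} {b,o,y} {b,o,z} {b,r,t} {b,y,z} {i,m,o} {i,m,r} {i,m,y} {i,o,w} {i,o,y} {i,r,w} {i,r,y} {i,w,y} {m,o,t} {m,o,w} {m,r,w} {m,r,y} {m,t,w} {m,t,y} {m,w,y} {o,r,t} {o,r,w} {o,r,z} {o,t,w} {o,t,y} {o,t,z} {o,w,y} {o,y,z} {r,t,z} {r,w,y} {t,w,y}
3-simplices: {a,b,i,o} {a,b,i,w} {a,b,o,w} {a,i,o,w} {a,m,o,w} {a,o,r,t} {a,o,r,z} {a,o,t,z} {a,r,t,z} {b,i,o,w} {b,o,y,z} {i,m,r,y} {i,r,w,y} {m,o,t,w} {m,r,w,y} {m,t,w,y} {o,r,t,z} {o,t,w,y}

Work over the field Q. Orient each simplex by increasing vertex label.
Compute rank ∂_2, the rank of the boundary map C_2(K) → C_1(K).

n_0=10 n_1=41 n_2=51 n_3=18  [Q]
∂1: piv[ab,ai,am,ao,ar,at,aw,ay,az] rk=9  ker:bi,bo,br,bt,bw,by,bz,im,io,ir,it,iw,iy,mo,mr,mt,mw,my,or,ot,ow,oy,oz,rt,rw,ry,rz,tw,ty,tz,wy,yz
∂2: piv[abi,abo,abw,aio,aiw,amo,amw,aor,aot,aow,aoz,art,arw,ary,arz,atz,awy,ayz,boy,boz,brt,byz,imo,imr,imy,ioy,irw,mot,mtw,mty] rk=30  ker:bio,biw,bow,iow,iry,iwy,mow,mrw,mry,mwy,ort,orw,orz,otw,oty,otz,owy,oyz,rtz,rwy,twy
∂3: piv[abio,abiw,abow,aiow,amow,aort,aorz,aotz,artz,boyz,imry,irwy,motw,mrwy,mtwy,otwy] rk=16  ker:biow,ortz
rk∂_2=30

rank∂_2=30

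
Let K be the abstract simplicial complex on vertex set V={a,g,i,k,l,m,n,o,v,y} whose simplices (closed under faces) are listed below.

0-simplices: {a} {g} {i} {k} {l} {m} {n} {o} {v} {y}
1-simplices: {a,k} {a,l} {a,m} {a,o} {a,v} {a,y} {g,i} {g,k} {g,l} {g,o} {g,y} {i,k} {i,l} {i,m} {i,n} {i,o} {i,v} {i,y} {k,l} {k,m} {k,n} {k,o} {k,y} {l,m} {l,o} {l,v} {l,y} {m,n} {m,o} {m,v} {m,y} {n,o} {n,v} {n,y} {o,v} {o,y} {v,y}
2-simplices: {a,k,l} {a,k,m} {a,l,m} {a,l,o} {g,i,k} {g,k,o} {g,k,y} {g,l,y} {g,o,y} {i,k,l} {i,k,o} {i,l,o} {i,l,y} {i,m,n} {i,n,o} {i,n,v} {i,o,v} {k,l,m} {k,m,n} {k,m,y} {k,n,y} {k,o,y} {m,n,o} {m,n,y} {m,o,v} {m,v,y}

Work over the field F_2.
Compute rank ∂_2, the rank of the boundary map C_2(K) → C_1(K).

rank∂_2=23

n_0=10 n_1=37 n_2=26  [Z2]
∂1: piv[ak,al,am,ao,av,ay,gi,gk,in] rk=9  ker:gl,go,gy,ik,il,im,io,iv,iy,kl,km,kn,ko,ky,lm,lo,lv,ly,mn,mo,mv,my,no,nv,ny,ov,oy,vy
∂2: piv[akl,akm,alm,alo,gik,gko,gky,gly,goy,ikl,iko,ilo,ily,imn,ino,inv,iov,kmn,kmy,kny,mno,mov,mvy] rk=23  ker:klm,koy,mny
rk∂_2=23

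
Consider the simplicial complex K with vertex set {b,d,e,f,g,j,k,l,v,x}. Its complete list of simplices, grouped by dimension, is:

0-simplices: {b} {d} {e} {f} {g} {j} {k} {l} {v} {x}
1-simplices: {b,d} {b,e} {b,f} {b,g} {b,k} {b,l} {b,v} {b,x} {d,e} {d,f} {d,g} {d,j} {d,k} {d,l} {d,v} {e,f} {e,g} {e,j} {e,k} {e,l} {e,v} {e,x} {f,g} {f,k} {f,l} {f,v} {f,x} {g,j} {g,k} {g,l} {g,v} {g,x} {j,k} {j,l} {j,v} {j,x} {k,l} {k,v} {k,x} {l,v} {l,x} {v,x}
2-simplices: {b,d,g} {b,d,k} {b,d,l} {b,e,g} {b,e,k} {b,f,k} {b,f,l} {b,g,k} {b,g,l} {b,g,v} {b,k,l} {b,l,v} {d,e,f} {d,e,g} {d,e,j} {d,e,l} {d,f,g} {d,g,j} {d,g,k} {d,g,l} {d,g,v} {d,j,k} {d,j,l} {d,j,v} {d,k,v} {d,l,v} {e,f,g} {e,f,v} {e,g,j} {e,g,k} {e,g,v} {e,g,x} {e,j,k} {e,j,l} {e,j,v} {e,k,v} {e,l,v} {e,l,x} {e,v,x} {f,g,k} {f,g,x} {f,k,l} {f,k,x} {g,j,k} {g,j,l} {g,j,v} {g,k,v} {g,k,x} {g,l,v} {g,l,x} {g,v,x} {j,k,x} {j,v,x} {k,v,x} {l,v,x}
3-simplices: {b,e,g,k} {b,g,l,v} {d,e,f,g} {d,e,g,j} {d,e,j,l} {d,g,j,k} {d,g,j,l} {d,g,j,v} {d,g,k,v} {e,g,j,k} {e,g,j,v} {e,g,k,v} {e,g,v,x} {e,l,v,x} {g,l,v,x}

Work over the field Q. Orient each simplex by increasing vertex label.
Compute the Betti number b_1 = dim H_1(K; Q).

b_1=1

n_0=10 n_1=42 n_2=55 n_3=15  [Q]
∂1: piv[bd,be,bf,bg,bk,bl,bv,bx,dj] rk=9  ker:de,df,dg,dk,dl,dv,ef,eg,ej,ek,el,ev,ex,fg,fk,fl,fv,fx,gj,gk,gl,gv,gx,jk,jl,jv,jx,kl,kv,kx,lv,lx,vx
∂2: piv[bdg,bdk,bdl,beg,bek,bfk,bfl,bgk,bgl,bgv,bkl,blv,def,deg,dej,del,dfg,dgj,dgv,djk,djl,djv,dkv,efv,egv,egx,elx,evx,fgk,fgx,fkx,jkx] rk=32  ker:dgk,dgl,dlv,efg,egj,egk,ejk,ejl,ejv,ekv,elv,fkl,gjk,gjl,gjv,gkv,gkx,glv,glx,gvx,jvx,kvx,lvx
∂3: piv[begk,bglv,defg,degj,dejl,dgjk,dgjl,dgjv,dgkv,egjk,egjv,egkv,egvx,elvx,glvx] rk=15
b_1=(42−9)−32=1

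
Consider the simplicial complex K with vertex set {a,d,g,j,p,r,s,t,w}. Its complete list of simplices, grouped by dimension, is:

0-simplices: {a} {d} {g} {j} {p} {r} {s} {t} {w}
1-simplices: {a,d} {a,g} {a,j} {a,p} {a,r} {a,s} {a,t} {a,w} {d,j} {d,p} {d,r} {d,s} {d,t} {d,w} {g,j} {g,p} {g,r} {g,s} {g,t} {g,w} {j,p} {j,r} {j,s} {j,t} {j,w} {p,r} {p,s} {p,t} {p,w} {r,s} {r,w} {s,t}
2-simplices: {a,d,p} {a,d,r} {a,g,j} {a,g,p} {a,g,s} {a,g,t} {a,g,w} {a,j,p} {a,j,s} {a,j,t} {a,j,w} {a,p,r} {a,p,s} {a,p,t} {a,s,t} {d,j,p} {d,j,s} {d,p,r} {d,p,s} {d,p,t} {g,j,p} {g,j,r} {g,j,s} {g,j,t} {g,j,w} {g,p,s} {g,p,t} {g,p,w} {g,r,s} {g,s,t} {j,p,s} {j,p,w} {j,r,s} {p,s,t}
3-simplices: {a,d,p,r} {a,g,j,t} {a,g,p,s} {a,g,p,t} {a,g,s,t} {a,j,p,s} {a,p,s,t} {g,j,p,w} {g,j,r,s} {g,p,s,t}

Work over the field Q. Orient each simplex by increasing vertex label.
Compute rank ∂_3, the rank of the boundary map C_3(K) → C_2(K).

n_0=9 n_1=32 n_2=34 n_3=10  [Q]
∂1: piv[ad,ag,aj,ap,ar,as,at,aw] rk=8  ker:dj,dp,dr,ds,dt,dw,gj,gp,gr,gs,gt,gw,jp,jr,js,jt,jw,pr,ps,pt,pw,rs,rw,st
∂2: piv[adp,adr,agj,agp,ags,agt,agw,ajp,ajs,ajt,ajw,apr,aps,apt,ast,djp,djs,dpt,gjr,gpw,grs] rk=21  ker:dpr,dps,gjp,gjs,gjt,gjw,gps,gpt,gst,jps,jpw,jrs,pst
∂3: piv[adpr,agjt,agps,agpt,agst,ajps,apst,gjpw,gjrs] rk=9  ker:gpst
rk∂_3=9

rank∂_3=9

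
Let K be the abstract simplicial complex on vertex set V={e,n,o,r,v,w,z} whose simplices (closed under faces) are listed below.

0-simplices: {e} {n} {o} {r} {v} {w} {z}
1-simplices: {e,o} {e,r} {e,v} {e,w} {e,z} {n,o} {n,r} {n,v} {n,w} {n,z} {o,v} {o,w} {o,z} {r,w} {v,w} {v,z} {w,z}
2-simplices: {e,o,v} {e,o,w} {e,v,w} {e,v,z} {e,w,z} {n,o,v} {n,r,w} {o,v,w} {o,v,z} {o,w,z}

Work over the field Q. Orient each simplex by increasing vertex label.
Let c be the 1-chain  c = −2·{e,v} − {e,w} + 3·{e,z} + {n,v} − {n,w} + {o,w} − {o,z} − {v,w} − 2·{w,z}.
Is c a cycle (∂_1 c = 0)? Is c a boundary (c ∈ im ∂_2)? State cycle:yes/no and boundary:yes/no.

cycle:yes boundary:no

n_0=7 n_1=17 n_2=10  [Q]
∂1: piv[eo,er,ev,ew,ez,no] rk=6  ker:nr,nv,nw,nz,ov,ow,oz,rw,vw,vz,wz
∂2: piv[eov,eow,evw,evz,ewz,nov,nrw,ovz] rk=8  ker:ovw,owz
∂1c = 0
c vs im∂2: residual ≠ 0 ⇒ not boundary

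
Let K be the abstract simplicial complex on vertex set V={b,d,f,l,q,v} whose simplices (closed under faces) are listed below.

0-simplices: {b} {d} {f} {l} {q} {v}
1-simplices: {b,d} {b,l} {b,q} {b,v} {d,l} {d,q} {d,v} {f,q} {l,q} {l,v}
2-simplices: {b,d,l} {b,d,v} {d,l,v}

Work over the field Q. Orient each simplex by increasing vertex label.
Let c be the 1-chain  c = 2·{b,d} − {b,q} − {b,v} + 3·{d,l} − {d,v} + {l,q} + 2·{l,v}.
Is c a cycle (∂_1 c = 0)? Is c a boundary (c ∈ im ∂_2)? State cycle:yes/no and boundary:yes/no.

n_0=6 n_1=10 n_2=3  [Q]
∂1: piv[bd,bl,bq,bv,fq] rk=5  ker:dl,dq,dv,lq,lv
∂2: piv[bdl,bdv,dlv] rk=3
∂1c = 0
c vs im∂2: residual ≠ 0 ⇒ not boundary

cycle:yes boundary:no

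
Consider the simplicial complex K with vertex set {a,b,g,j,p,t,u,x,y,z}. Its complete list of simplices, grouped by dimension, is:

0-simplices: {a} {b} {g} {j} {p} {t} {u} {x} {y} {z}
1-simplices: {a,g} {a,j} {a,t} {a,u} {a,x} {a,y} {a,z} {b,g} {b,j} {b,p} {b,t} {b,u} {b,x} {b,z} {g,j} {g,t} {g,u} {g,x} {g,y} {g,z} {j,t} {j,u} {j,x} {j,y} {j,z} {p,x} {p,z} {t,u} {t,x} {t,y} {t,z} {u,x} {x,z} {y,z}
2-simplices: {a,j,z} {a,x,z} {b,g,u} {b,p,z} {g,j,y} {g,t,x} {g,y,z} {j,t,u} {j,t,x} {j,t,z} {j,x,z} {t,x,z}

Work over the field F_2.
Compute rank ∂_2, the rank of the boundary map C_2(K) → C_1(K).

n_0=10 n_1=34 n_2=12  [Z2]
∂1: piv[ag,aj,at,au,ax,ay,az,bg,bp] rk=9  ker:bj,bt,bu,bx,bz,gj,gt,gu,gx,gy,gz,jt,ju,jx,jy,jz,px,pz,tu,tx,ty,tz,ux,xz,yz
∂2: piv[ajz,axz,bgu,bpz,gjy,gtx,gyz,jtu,jtx,jtz,jxz] rk=11  ker:txz
rk∂_2=11

rank∂_2=11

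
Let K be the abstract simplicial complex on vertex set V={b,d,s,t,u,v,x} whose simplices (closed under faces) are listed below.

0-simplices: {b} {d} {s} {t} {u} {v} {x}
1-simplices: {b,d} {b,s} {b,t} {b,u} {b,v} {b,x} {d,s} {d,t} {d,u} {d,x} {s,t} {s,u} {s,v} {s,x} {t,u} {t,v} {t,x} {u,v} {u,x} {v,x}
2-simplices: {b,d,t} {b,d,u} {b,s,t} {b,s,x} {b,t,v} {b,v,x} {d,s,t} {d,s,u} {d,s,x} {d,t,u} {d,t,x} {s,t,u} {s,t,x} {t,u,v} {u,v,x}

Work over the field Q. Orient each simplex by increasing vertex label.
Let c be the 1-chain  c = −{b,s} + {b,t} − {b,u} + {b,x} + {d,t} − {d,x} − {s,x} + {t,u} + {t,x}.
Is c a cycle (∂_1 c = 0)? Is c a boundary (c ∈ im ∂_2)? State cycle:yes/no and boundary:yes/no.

n_0=7 n_1=20 n_2=15  [Q]
∂1: piv[bd,bs,bt,bu,bv,bx] rk=6  ker:ds,dt,du,dx,st,su,sv,sx,tu,tv,tx,uv,ux,vx
∂2: piv[bdt,bdu,bst,bsx,btv,bvx,dst,dsu,dsx,dtu,dtx,tuv,uvx] rk=13  ker:stu,stx
∂1c = 0
c vs im∂2: reduces to 0 ⇒ boundary

cycle:yes boundary:yes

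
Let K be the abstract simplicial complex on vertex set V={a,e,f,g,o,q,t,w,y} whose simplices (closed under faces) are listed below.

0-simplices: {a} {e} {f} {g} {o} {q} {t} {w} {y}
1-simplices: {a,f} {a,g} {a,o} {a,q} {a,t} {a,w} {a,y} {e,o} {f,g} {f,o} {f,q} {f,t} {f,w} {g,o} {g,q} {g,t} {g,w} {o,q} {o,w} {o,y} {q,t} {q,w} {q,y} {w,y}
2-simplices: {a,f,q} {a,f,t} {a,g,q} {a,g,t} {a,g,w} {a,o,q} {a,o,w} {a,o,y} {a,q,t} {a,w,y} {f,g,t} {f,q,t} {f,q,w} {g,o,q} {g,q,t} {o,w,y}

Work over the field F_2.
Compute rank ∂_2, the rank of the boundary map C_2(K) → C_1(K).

rank∂_2=13

n_0=9 n_1=24 n_2=16  [Z2]
∂1: piv[af,ag,ao,aq,at,aw,ay,eo] rk=8  ker:fg,fo,fq,ft,fw,go,gq,gt,gw,oq,ow,oy,qt,qw,qy,wy
∂2: piv[afq,aft,agq,agt,agw,aoq,aow,aoy,aqt,awy,fgt,fqw,goq] rk=13  ker:fqt,gqt,owy
rk∂_2=13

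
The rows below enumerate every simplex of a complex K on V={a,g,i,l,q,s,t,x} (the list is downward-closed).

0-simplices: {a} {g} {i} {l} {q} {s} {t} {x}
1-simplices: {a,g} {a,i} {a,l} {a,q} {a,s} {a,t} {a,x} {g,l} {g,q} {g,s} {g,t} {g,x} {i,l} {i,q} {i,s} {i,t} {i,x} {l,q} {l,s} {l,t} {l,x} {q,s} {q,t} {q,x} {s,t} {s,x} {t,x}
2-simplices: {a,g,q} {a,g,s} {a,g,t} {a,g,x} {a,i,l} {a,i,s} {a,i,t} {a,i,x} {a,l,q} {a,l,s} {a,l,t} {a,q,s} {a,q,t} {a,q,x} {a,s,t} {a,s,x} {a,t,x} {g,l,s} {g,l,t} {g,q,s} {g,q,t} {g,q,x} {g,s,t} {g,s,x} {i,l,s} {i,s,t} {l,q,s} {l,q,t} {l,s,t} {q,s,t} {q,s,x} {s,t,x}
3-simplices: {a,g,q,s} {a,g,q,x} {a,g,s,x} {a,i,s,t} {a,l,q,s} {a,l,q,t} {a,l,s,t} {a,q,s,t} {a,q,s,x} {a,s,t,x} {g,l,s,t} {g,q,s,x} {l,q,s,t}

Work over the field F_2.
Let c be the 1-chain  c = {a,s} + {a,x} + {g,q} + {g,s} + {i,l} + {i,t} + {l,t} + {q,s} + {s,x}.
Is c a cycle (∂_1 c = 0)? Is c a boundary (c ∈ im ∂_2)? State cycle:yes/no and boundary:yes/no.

cycle:yes boundary:yes

n_0=8 n_1=27 n_2=32 n_3=13  [Z2]
∂1: piv[ag,ai,al,aq,as,at,ax] rk=7  ker:gl,gq,gs,gt,gx,il,iq,is,it,ix,lq,ls,lt,lx,qs,qt,qx,st,sx,tx
∂2: piv[agq,ags,agt,agx,ail,ais,ait,aix,alq,als,alt,aqs,aqt,aqx,ast,asx,atx,gls] rk=18  ker:glt,gqs,gqt,gqx,gst,gsx,ils,ist,lqs,lqt,lst,qst,qsx,stx
∂3: piv[agqs,agqx,agsx,aist,alqs,alqt,alst,aqst,aqsx,astx,glst] rk=11  ker:gqsx,lqst
∂1c = 0
c vs im∂2: reduces to 0 ⇒ boundary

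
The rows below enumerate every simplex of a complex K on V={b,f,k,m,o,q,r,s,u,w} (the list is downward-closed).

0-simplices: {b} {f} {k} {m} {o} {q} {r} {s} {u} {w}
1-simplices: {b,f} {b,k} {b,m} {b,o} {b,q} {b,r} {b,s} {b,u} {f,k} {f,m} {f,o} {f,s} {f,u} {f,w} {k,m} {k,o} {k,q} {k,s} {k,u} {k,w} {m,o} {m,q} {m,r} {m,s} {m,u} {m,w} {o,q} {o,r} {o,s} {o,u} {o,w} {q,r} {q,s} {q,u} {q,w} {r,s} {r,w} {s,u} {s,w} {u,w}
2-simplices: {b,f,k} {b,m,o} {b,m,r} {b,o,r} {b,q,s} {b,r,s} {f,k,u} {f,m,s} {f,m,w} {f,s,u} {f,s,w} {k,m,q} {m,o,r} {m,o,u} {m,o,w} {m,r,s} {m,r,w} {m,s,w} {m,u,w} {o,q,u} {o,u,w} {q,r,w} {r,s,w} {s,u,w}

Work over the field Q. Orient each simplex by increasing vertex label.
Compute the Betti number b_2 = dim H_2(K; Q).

n_0=10 n_1=40 n_2=24  [Q]
∂1: piv[bf,bk,bm,bo,bq,br,bs,bu,fw] rk=9  ker:fk,fm,fo,fs,fu,km,ko,kq,ks,ku,kw,mo,mq,mr,ms,mu,mw,oq,or,os,ou,ow,qr,qs,qu,qw,rs,rw,su,sw,uw
∂2: piv[bfk,bmo,bmr,bor,bqs,brs,fku,fms,fmw,fsu,fsw,kmq,mou,mow,mrs,mrw,muw,oqu,qrw,suw] rk=20  ker:mor,msw,ouw,rsw
b_2=(24−20)−0=4

b_2=4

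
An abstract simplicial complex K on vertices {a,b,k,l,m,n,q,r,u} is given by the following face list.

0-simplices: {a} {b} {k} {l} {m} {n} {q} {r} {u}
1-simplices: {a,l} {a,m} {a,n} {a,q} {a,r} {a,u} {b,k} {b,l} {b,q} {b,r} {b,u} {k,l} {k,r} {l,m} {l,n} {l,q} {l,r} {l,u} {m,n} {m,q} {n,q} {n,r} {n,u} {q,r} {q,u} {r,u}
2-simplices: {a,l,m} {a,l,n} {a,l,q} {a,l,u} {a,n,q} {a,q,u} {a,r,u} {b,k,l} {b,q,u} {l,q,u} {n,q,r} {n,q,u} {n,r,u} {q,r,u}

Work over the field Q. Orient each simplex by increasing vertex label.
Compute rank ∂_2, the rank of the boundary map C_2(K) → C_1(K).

rank∂_2=12

n_0=9 n_1=26 n_2=14  [Q]
∂1: piv[al,am,an,aq,ar,au,bk,bl] rk=8  ker:bq,br,bu,kl,kr,lm,ln,lq,lr,lu,mn,mq,nq,nr,nu,qr,qu,ru
∂2: piv[alm,aln,alq,alu,anq,aqu,aru,bkl,bqu,nqr,nqu,nru] rk=12  ker:lqu,qru
rk∂_2=12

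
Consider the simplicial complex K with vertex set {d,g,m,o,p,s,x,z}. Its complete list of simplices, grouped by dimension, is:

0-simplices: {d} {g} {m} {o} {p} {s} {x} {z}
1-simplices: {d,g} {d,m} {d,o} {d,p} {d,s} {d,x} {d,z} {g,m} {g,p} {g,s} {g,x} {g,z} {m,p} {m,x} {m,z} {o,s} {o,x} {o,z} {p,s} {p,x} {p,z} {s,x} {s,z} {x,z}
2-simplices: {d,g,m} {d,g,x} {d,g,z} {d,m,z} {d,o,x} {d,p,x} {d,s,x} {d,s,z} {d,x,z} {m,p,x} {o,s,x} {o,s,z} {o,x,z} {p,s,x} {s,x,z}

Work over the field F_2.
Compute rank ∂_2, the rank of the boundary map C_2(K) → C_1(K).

n_0=8 n_1=24 n_2=15  [Z2]
∂1: piv[dg,dm,do,dp,ds,dx,dz] rk=7  ker:gm,gp,gs,gx,gz,mp,mx,mz,os,ox,oz,ps,px,pz,sx,sz,xz
∂2: piv[dgm,dgx,dgz,dmz,dox,dpx,dsx,dsz,dxz,mpx,osx,osz,psx] rk=13  ker:oxz,sxz
rk∂_2=13

rank∂_2=13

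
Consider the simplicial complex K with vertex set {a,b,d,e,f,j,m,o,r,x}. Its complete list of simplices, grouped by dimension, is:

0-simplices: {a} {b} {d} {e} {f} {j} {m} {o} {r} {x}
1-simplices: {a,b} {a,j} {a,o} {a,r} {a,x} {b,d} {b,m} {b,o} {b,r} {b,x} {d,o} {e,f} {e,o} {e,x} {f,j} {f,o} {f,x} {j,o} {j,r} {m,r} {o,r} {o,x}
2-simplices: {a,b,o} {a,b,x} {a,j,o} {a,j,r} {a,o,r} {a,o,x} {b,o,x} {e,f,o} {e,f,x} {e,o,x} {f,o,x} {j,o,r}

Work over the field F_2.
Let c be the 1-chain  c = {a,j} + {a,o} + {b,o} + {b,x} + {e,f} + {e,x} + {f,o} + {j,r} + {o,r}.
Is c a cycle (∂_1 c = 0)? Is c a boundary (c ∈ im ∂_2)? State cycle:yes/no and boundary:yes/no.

n_0=10 n_1=22 n_2=12  [Z2]
∂1: piv[ab,aj,ao,ar,ax,bd,bm,ef,eo] rk=9  ker:bo,br,bx,do,ex,fj,fo,fx,jo,jr,mr,or,ox
∂2: piv[abo,abx,ajo,ajr,aor,aox,efo,efx,eox] rk=9  ker:box,fox,jor
∂1c = 0
c vs im∂2: reduces to 0 ⇒ boundary

cycle:yes boundary:yes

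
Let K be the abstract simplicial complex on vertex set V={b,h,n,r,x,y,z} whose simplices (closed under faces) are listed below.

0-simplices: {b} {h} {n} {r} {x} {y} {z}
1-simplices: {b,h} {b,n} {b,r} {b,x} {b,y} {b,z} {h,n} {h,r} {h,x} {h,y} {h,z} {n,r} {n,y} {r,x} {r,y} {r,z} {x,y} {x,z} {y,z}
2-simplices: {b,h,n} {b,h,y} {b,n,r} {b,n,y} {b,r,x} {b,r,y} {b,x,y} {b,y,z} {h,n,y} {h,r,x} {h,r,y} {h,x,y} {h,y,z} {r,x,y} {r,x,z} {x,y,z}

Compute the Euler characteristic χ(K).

χ(K)=4

n_0=7 n_1=19 n_2=16
χ=+7−19+16=4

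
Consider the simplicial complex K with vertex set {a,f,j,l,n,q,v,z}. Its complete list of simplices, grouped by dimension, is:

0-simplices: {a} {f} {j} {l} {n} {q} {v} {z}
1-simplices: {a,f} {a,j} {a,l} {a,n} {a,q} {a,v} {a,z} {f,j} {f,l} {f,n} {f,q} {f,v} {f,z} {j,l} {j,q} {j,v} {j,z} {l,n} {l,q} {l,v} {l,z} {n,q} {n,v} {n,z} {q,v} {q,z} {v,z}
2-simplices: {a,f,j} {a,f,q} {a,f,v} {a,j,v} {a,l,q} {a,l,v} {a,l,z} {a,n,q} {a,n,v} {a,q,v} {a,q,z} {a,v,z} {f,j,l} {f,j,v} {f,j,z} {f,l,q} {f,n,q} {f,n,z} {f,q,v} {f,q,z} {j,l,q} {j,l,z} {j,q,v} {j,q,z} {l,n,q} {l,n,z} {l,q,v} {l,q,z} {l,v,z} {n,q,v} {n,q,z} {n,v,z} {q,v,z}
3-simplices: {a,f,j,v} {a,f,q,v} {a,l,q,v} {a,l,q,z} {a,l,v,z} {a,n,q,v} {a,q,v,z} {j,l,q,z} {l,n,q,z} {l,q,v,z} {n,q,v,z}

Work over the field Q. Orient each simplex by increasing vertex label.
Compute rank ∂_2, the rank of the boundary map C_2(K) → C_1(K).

rank∂_2=20

n_0=8 n_1=27 n_2=33 n_3=11  [Q]
∂1: piv[af,aj,al,an,aq,av,az] rk=7  ker:fj,fl,fn,fq,fv,fz,jl,jq,jv,jz,ln,lq,lv,lz,nq,nv,nz,qv,qz,vz
∂2: piv[afj,afq,afv,ajv,alq,alv,alz,anq,anv,aqv,aqz,avz,fjl,fjz,flq,fnq,fnz,fqz,jlq,lnq] rk=20  ker:fjv,fqv,jlz,jqv,jqz,lnz,lqv,lqz,lvz,nqv,nqz,nvz,qvz
∂3: piv[afjv,afqv,alqv,alqz,alvz,anqv,aqvz,jlqz,lnqz,nqvz] rk=10  ker:lqvz
rk∂_2=20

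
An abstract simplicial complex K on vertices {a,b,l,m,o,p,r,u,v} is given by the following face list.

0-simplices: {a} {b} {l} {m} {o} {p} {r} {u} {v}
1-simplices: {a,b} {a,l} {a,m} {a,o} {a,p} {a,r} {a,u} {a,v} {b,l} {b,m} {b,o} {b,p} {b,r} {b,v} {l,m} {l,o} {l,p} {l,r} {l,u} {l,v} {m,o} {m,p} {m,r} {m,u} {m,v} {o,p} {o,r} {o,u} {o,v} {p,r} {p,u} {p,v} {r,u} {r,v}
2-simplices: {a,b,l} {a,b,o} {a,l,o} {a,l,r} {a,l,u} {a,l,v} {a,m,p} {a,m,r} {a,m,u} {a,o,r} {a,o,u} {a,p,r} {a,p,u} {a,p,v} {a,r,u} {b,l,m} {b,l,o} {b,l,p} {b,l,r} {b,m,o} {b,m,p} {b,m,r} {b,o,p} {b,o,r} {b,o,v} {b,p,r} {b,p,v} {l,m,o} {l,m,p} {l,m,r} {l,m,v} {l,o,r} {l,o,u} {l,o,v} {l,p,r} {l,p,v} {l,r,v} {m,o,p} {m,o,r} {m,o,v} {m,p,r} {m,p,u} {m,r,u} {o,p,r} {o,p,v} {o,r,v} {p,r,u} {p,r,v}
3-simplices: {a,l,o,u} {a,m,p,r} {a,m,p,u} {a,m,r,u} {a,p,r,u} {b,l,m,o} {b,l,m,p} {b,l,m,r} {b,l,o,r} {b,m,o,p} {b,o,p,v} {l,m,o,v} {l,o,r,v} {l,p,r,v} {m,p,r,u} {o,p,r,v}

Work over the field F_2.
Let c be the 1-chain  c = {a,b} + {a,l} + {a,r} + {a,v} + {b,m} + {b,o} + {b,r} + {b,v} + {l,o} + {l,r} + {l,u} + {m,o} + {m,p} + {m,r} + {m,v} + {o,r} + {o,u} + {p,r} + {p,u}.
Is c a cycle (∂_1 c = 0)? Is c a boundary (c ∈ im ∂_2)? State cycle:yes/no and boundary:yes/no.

n_0=9 n_1=34 n_2=48 n_3=16  [Z2]
∂1: piv[ab,al,am,ao,ap,ar,au,av] rk=8  ker:bl,bm,bo,bp,br,bv,lm,lo,lp,lr,lu,lv,mo,mp,mr,mu,mv,op,or,ou,ov,pr,pu,pv,ru,rv
∂2: piv[abl,abo,alo,alr,alu,alv,amp,amr,amu,aor,aou,apr,apu,apv,aru,blm,blp,blr,bmo,bmp,bmr,bop,bov,bpv,lmv,lrv] rk=26  ker:blo,bor,bpr,lmo,lmp,lmr,lor,lou,lov,lpr,lpv,mop,mor,mov,mpr,mpu,mru,opr,opv,orv,pru,prv
∂3: piv[alou,ampr,ampu,amru,apru,blmo,blmp,blmr,blor,bmop,bopv,lmov,lorv,lprv,oprv] rk=15  ker:mpru
∂1c = {b} + {m} + {o} + {p} + {u} + {v}

cycle:no boundary:no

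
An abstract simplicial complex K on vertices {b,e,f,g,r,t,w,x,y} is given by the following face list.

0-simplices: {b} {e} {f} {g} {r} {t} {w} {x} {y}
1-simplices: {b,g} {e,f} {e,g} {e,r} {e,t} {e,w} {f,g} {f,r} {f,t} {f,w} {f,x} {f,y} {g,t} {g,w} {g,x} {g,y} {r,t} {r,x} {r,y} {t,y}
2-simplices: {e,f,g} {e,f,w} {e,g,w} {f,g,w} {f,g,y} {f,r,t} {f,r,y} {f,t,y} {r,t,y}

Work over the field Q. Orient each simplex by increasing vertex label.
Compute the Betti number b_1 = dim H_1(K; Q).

n_0=9 n_1=20 n_2=9  [Q]
∂1: piv[bg,ef,eg,er,et,ew,fx,fy] rk=8  ker:fg,fr,ft,fw,gt,gw,gx,gy,rt,rx,ry,ty
∂2: piv[efg,efw,egw,fgy,frt,fry,fty] rk=7  ker:fgw,rty
b_1=(20−8)−7=5

b_1=5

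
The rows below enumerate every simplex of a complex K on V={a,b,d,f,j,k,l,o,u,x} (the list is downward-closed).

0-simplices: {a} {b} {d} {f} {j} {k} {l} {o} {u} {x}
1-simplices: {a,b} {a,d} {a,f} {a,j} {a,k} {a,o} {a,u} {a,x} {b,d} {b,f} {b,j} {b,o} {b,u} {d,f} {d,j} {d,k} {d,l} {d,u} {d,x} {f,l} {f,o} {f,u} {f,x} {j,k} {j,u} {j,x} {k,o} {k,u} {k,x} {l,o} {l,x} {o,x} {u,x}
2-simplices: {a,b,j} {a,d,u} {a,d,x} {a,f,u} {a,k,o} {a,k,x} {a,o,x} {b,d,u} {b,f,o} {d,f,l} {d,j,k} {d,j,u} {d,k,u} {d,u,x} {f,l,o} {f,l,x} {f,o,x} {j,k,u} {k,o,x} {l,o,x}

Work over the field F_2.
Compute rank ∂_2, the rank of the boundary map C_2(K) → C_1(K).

n_0=10 n_1=33 n_2=20  [Z2]
∂1: piv[ab,ad,af,aj,ak,ao,au,ax,dl] rk=9  ker:bd,bf,bj,bo,bu,df,dj,dk,du,dx,fl,fo,fu,fx,jk,ju,jx,ko,ku,kx,lo,lx,ox,ux
∂2: piv[abj,adu,adx,afu,ako,akx,aox,bdu,bfo,dfl,djk,dju,dku,dux,flo,flx,fox] rk=17  ker:jku,kox,lox
rk∂_2=17

rank∂_2=17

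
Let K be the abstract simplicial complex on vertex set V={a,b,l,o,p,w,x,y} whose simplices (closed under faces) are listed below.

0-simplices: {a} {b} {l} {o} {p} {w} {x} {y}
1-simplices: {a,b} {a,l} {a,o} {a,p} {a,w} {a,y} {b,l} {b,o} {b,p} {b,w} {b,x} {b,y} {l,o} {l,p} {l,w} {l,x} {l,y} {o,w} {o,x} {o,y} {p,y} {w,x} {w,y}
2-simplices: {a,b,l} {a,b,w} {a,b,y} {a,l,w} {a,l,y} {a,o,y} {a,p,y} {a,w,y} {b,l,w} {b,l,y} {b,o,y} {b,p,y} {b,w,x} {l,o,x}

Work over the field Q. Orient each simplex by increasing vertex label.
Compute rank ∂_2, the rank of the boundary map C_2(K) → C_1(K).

n_0=8 n_1=23 n_2=14  [Q]
∂1: piv[ab,al,ao,ap,aw,ay,bx] rk=7  ker:bl,bo,bp,bw,by,lo,lp,lw,lx,ly,ow,ox,oy,py,wx,wy
∂2: piv[abl,abw,aby,alw,aly,aoy,apy,awy,boy,bpy,bwx,lox] rk=12  ker:blw,bly
rk∂_2=12

rank∂_2=12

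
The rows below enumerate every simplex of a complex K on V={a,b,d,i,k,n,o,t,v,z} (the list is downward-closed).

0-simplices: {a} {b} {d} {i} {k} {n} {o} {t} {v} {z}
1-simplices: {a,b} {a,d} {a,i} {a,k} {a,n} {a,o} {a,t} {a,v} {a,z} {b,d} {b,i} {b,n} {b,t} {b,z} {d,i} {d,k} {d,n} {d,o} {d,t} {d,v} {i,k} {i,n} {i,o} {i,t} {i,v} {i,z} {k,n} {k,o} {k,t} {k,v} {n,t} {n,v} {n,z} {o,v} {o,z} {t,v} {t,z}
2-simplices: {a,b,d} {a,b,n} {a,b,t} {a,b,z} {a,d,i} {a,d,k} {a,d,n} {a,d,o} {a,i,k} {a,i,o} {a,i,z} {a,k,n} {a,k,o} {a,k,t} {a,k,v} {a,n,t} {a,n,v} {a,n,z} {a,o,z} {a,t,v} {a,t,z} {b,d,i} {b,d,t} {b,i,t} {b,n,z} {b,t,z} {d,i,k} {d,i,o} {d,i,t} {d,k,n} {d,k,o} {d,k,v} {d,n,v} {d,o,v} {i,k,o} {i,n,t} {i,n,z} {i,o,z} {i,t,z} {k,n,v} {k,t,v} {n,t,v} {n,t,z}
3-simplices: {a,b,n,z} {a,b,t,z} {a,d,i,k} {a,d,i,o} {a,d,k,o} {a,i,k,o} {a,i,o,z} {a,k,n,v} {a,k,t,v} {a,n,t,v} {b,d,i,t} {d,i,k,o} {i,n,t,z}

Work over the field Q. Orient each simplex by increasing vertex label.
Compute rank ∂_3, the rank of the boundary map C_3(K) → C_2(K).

rank∂_3=12

n_0=10 n_1=37 n_2=43 n_3=13  [Q]
∂1: piv[ab,ad,ai,ak,an,ao,at,av,az] rk=9  ker:bd,bi,bn,bt,bz,di,dk,dn,do,dt,dv,ik,in,io,it,iv,iz,kn,ko,kt,kv,nt,nv,nz,ov,oz,tv,tz
∂2: piv[abd,abn,abt,abz,adi,adk,adn,ado,aik,aio,aiz,akn,ako,akt,akv,ant,anv,anz,aoz,atv,atz,bdi,bdt,bit,dkv,dov,int] rk=27  ker:bnz,btz,dik,dio,dit,dkn,dko,dnv,iko,inz,ioz,itz,knv,ktv,ntv,ntz
∂3: piv[abnz,abtz,adik,adio,adko,aiko,aioz,aknv,aktv,antv,bdit,intz] rk=12  ker:diko
rk∂_3=12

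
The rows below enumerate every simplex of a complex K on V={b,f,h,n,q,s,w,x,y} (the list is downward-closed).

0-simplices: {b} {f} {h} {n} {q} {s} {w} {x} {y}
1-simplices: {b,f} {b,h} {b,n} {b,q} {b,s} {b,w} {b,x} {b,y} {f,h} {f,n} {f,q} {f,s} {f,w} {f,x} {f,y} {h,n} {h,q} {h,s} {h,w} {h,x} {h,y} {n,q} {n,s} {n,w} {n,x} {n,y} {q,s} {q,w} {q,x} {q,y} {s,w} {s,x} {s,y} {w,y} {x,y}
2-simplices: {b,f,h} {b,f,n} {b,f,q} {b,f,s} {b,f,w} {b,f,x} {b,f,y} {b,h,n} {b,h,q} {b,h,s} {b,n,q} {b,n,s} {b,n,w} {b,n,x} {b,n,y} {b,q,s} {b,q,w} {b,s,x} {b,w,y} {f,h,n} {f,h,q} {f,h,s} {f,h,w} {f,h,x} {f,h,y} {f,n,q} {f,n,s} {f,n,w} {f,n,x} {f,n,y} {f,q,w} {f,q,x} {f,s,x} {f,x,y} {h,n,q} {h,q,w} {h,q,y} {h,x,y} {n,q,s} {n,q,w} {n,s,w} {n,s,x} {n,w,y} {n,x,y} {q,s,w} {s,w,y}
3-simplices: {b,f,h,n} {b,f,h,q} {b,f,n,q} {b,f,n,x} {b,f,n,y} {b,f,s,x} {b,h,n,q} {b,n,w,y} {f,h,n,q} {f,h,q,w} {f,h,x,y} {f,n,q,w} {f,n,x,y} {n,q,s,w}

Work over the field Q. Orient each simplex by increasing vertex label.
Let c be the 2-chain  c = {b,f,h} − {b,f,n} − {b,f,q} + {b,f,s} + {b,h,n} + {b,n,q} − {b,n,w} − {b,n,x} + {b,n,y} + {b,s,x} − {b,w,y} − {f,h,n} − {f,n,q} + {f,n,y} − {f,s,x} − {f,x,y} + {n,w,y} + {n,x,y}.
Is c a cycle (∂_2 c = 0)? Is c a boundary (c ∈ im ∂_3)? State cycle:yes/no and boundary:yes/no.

cycle:yes boundary:yes

n_0=9 n_1=35 n_2=46 n_3=14  [Q]
∂1: piv[bf,bh,bn,bq,bs,bw,bx,by] rk=8  ker:fh,fn,fq,fs,fw,fx,fy,hn,hq,hs,hw,hx,hy,nq,ns,nw,nx,ny,qs,qw,qx,qy,sw,sx,sy,wy,xy
∂2: piv[bfh,bfn,bfq,bfs,bfw,bfx,bfy,bhn,bhq,bhs,bnq,bns,bnw,bnx,bny,bqs,bqw,bsx,bwy,fhw,fhx,fhy,fqx,fxy,hqy,nsw,swy] rk=27  ker:fhn,fhq,fhs,fnq,fns,fnw,fnx,fny,fqw,fsx,hnq,hqw,hxy,nqs,nqw,nsx,nwy,nxy,qsw
∂3: piv[bfhn,bfhq,bfnq,bfnx,bfny,bfsx,bhnq,bnwy,fhqw,fhxy,fnqw,fnxy,nqsw] rk=13  ker:fhnq
∂2c = 0
c vs im∂3: reduces to 0 ⇒ boundary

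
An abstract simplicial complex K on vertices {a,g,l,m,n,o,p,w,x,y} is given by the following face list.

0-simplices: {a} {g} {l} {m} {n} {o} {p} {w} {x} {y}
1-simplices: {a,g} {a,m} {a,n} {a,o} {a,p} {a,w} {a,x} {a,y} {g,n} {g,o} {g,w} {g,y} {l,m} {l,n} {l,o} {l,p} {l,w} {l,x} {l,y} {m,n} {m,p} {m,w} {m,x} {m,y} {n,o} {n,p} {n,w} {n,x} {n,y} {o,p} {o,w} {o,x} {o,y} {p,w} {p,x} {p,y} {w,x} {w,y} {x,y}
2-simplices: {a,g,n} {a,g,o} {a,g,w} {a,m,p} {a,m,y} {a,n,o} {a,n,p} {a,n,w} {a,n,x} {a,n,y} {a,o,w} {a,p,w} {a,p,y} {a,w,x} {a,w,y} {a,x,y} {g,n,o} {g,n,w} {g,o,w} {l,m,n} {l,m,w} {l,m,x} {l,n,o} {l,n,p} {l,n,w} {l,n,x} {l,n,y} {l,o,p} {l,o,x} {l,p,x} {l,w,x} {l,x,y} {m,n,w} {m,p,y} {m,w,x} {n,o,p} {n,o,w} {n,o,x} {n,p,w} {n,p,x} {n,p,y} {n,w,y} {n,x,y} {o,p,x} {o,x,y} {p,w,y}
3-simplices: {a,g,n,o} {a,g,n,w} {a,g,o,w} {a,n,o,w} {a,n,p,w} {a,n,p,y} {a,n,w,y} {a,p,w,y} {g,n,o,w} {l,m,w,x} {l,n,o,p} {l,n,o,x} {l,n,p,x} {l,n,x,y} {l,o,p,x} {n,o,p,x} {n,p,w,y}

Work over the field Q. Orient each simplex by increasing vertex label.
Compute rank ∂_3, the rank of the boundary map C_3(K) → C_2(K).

n_0=10 n_1=39 n_2=46 n_3=17  [Q]
∂1: piv[ag,am,an,ao,ap,aw,ax,ay,lm] rk=9  ker:gn,go,gw,gy,ln,lo,lp,lw,lx,ly,mn,mp,mw,mx,my,no,np,nw,nx,ny,op,ow,ox,oy,pw,px,py,wx,wy,xy
∂2: piv[agn,ago,agw,amp,amy,ano,anp,anw,anx,any,aow,apw,apy,awx,awy,axy,lmn,lmw,lmx,lno,lnp,lnw,lnx,lny,lop,lox,lpx,oxy] rk=28  ker:gno,gnw,gow,lwx,lxy,mnw,mpy,mwx,nop,now,nox,npw,npx,npy,nwy,nxy,opx,pwy
∂3: piv[agno,agnw,agow,anow,anpw,anpy,anwy,apwy,lmwx,lnop,lnox,lnpx,lnxy,lopx] rk=14  ker:gnow,nopx,npwy
rk∂_3=14

rank∂_3=14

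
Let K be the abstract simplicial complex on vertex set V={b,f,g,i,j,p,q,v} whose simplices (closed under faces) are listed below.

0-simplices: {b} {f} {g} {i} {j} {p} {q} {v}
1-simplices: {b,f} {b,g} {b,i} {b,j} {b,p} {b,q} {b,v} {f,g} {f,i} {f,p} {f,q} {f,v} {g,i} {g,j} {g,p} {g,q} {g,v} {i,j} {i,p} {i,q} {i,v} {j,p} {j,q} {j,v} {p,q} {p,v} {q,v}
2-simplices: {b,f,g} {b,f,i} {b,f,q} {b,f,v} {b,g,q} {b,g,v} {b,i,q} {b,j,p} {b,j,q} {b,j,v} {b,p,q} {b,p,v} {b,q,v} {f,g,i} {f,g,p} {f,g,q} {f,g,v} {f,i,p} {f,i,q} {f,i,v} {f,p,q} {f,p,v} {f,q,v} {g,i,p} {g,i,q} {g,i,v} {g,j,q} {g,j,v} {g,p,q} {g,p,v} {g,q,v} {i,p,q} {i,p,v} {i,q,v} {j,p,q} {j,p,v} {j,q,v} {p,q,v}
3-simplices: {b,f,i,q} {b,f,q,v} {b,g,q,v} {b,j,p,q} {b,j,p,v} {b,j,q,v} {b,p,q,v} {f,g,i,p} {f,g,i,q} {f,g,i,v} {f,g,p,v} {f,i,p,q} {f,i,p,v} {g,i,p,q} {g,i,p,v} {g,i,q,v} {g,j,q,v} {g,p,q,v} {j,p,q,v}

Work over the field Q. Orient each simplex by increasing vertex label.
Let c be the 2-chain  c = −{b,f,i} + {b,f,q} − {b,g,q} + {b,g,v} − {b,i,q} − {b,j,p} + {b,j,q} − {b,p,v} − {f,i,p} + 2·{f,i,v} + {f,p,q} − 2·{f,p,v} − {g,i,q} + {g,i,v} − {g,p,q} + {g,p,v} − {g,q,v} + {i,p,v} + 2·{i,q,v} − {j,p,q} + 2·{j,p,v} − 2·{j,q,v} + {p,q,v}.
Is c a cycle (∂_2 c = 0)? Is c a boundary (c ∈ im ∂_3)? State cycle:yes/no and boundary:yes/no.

n_0=8 n_1=27 n_2=38 n_3=19  [Q]
∂1: piv[bf,bg,bi,bj,bp,bq,bv] rk=7  ker:fg,fi,fp,fq,fv,gi,gj,gp,gq,gv,ij,ip,iq,iv,jp,jq,jv,pq,pv,qv
∂2: piv[bfg,bfi,bfq,bfv,bgq,bgv,biq,bjp,bjq,bjv,bpq,bpv,bqv,fgi,fgp,fip,fiv,fpq,gjq] rk=19  ker:fgq,fgv,fiq,fpv,fqv,gip,giq,giv,gjv,gpq,gpv,gqv,ipq,ipv,iqv,jpq,jpv,jqv,pqv
∂3: piv[bfiq,bfqv,bgqv,bjpq,bjpv,bjqv,bpqv,fgip,fgiq,fgiv,fgpv,fipq,fipv,gipq,giqv,gjqv,gpqv] rk=17  ker:gipv,jpqv
∂2c = 0
c vs im∂3: reduces to 0 ⇒ boundary

cycle:yes boundary:yes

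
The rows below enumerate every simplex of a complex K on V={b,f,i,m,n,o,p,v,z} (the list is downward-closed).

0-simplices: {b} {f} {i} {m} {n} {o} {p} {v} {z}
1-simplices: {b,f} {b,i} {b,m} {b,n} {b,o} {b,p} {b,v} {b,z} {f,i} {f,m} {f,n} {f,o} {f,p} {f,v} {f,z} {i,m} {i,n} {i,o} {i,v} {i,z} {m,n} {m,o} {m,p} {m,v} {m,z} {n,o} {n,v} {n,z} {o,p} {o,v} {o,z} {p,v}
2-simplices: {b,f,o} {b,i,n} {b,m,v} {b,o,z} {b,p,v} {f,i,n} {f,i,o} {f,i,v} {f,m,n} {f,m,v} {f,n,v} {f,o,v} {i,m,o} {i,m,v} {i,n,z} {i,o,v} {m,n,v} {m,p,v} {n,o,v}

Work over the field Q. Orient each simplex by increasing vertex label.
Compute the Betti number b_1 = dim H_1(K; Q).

n_0=9 n_1=32 n_2=19  [Q]
∂1: piv[bf,bi,bm,bn,bo,bp,bv,bz] rk=8  ker:fi,fm,fn,fo,fp,fv,fz,im,in,io,iv,iz,mn,mo,mp,mv,mz,no,nv,nz,op,ov,oz,pv
∂2: piv[bfo,bin,bmv,boz,bpv,fin,fio,fiv,fmn,fmv,fnv,fov,imo,imv,inz,mpv,nov] rk=17  ker:iov,mnv
b_1=(32−8)−17=7

b_1=7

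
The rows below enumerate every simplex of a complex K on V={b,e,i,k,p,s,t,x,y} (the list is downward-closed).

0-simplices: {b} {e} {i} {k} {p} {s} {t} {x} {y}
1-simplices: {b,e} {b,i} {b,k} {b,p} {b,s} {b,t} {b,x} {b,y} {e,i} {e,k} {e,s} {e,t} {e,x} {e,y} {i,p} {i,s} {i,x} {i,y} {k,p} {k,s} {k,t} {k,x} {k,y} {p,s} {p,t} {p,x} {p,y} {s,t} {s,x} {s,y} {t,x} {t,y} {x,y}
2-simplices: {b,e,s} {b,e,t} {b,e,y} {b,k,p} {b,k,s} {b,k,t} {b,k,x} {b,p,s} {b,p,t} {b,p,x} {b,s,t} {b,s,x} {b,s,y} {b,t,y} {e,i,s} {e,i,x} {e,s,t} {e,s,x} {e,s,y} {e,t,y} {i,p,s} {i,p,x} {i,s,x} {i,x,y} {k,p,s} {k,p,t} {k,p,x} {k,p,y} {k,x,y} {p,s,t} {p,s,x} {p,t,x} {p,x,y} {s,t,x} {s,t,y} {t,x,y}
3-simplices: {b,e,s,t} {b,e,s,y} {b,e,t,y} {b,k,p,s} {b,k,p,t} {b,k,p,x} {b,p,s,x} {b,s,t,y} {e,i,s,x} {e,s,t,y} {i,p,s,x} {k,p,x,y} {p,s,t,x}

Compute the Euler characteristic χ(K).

n_0=9 n_1=33 n_2=36 n_3=13
χ=+9−33+36−13=-1

χ(K)=-1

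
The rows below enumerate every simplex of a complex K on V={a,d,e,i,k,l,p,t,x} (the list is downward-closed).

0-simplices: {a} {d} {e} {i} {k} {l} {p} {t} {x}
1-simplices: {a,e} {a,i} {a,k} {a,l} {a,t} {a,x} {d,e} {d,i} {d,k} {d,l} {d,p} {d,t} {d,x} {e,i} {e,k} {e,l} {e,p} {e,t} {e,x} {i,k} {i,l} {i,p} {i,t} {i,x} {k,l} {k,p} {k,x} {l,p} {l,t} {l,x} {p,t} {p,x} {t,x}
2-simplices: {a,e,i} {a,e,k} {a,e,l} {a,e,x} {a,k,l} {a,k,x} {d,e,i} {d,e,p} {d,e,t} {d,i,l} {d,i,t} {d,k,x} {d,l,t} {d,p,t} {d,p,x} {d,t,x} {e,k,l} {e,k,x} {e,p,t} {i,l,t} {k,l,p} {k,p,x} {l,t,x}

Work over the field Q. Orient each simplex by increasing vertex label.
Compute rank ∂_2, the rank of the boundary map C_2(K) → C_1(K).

rank∂_2=19

n_0=9 n_1=33 n_2=23  [Q]
∂1: piv[ae,ai,ak,al,at,ax,de,dp] rk=8  ker:di,dk,dl,dt,dx,ei,ek,el,ep,et,ex,ik,il,ip,it,ix,kl,kp,kx,lp,lt,lx,pt,px,tx
∂2: piv[aei,aek,ael,aex,akl,akx,dei,dep,det,dil,dit,dkx,dlt,dpt,dpx,dtx,klp,kpx,ltx] rk=19  ker:ekl,ekx,ept,ilt
rk∂_2=19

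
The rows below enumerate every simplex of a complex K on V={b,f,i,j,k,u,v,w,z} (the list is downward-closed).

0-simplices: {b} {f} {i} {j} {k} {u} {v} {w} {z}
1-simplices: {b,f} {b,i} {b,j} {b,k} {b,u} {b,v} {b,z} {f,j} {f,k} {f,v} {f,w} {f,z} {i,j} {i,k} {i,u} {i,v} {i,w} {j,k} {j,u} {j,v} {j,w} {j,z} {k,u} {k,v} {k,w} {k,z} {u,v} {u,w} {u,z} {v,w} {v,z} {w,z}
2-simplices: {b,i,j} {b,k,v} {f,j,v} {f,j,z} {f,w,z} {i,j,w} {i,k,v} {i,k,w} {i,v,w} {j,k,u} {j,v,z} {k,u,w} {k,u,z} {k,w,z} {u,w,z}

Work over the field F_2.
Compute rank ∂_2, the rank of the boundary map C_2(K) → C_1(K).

n_0=9 n_1=32 n_2=15  [Z2]
∂1: piv[bf,bi,bj,bk,bu,bv,bz,fw] rk=8  ker:fj,fk,fv,fz,ij,ik,iu,iv,iw,jk,ju,jv,jw,jz,ku,kv,kw,kz,uv,uw,uz,vw,vz,wz
∂2: piv[bij,bkv,fjv,fjz,fwz,ijw,ikv,ikw,ivw,jku,jvz,kuw,kuz,kwz] rk=14  ker:uwz
rk∂_2=14

rank∂_2=14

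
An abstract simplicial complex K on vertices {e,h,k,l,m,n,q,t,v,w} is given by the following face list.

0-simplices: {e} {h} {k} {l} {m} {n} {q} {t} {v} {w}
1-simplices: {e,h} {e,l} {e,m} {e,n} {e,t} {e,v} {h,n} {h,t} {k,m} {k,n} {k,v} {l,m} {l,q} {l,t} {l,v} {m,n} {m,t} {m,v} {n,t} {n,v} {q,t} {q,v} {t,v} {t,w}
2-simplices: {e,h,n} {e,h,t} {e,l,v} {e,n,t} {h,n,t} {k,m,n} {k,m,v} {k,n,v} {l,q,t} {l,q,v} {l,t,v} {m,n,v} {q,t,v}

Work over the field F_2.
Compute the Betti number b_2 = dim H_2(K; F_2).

b_2=3

n_0=10 n_1=24 n_2=13  [Z2]
∂1: piv[eh,el,em,en,et,ev,km,lq,tw] rk=9  ker:hn,ht,kn,kv,lm,lt,lv,mn,mt,mv,nt,nv,qt,qv,tv
∂2: piv[ehn,eht,elv,ent,kmn,kmv,knv,lqt,lqv,ltv] rk=10  ker:hnt,mnv,qtv
b_2=(13−10)−0=3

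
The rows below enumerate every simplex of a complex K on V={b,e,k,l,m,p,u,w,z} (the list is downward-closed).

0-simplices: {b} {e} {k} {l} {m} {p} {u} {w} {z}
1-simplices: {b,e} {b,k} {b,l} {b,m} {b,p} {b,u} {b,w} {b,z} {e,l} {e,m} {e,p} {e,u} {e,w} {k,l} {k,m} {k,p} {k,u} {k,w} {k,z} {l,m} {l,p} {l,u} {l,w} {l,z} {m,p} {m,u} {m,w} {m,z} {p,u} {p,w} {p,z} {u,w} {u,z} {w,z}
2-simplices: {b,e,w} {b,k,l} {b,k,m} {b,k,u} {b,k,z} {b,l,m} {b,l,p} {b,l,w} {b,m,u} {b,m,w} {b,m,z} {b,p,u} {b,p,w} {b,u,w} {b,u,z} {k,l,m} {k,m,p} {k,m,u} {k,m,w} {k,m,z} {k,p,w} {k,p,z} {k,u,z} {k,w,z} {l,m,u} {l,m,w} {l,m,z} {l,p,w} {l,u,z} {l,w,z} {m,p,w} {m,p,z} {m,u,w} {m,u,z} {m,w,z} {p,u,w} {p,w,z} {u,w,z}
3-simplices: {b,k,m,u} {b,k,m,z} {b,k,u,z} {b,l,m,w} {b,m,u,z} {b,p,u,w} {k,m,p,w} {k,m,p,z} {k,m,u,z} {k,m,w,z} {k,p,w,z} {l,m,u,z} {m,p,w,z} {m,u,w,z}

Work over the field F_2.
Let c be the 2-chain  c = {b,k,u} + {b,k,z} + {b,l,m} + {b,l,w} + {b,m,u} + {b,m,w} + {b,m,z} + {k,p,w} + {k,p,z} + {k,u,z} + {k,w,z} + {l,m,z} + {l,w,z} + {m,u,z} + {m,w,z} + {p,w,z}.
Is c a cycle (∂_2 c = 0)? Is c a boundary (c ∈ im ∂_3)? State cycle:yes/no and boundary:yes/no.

n_0=9 n_1=34 n_2=38 n_3=14  [Z2]
∂1: piv[be,bk,bl,bm,bp,bu,bw,bz] rk=8  ker:el,em,ep,eu,ew,kl,km,kp,ku,kw,kz,lm,lp,lu,lw,lz,mp,mu,mw,mz,pu,pw,pz,uw,uz,wz
∂2: piv[bew,bkl,bkm,bku,bkz,blm,blp,blw,bmu,bmw,bmz,bpu,bpw,buw,buz,kmp,kmw,kpw,kpz,kwz,lmu,lmz] rk=22  ker:klm,kmu,kmz,kuz,lmw,lpw,luz,lwz,mpw,mpz,muw,muz,mwz,puw,pwz,uwz
∂3: piv[bkmu,bkmz,bkuz,blmw,bmuz,bpuw,kmpw,kmpz,kmwz,kpwz,lmuz,muwz] rk=12  ker:kmuz,mpwz
∂2c = 0
c vs im∂3: residual ≠ 0 ⇒ not boundary

cycle:yes boundary:no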